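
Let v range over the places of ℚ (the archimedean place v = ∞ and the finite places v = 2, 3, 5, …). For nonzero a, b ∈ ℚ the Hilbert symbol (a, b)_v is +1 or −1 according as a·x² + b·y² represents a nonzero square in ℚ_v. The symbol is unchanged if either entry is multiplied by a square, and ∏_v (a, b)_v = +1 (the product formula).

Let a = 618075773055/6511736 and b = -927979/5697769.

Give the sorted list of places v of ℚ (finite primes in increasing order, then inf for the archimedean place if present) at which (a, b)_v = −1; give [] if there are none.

Mod squares: a ≡ 54530, b ≡ -19. Check v ∈ {∞, 2, 3, 5, 7, 11, 13, 17, 19, 31, 41}.
v=19: a=19^3·(≡16), b=19^1·(≡18) mod 19; (16|19)=+1, (18|19)=-1; (−1)^{3·1·9}·(+1)^1·(-1)^3 = +1.
v=13: a=13^2·(≡8), b=13^2·(≡5) mod 13; (8|13)=-1, (5|13)=-1; (−1)^{2·2·6}·(-1)^2·(-1)^2 = +1.
v=7: a=7^-1·(≡5), b=7^-2·(≡1) mod 7; (5|7)=-1, (1|7)=+1; (−1)^{-1·-2·3}·(-1)^-2·(+1)^-1 = +1.
v=17: a=17^2·(≡6), b=17^2·(≡16) mod 17; (6|17)=-1, (16|17)=+1; (−1)^{2·2·8}·(-1)^2·(+1)^2 = +1.
v=∞: 54530 > 0 and -19 < 0  ⇒  (a,b)_∞ = +1.
v=3: a=3^2·(≡2), b=3^0·(≡2) mod 3; (2|3)=-1, (2|3)=-1; (−1)^{2·0·1}·(-1)^0·(-1)^2 = +1.
v=5: a=5^1·(≡1), b=5^0·(≡4) mod 5; (1|5)=+1, (4|5)=+1; (−1)^{1·0·2}·(+1)^0·(+1)^1 = +1.
v=11: a=11^-2·(≡1), b=11^-2·(≡4) mod 11; (1|11)=+1, (4|11)=+1; (−1)^{-2·-2·5}·(+1)^-2·(+1)^-2 = +1.
v=31: a=31^-2·(≡7), b=31^-2·(≡24) mod 31; (7|31)=+1, (24|31)=-1; (−1)^{-2·-2·15}·(+1)^-2·(-1)^-2 = +1.
v=2: v_2(a)=-3, v_2(b)=0; units ≡ 1, 5 (mod 8); ε·ε+αω+βω = 0·0+-3·1+0·0 ≡ 1  ⇒  (a,b)_2 = -1.
v=41: a=41^1·(≡31), b=41^0·(≡26) mod 41; (31|41)=+1, (26|41)=-1; (−1)^{1·0·20}·(+1)^0·(-1)^1 = -1.
(54530, -19 / ℚ) ramifies at {2, 41}: a division algebra.

[2, 41]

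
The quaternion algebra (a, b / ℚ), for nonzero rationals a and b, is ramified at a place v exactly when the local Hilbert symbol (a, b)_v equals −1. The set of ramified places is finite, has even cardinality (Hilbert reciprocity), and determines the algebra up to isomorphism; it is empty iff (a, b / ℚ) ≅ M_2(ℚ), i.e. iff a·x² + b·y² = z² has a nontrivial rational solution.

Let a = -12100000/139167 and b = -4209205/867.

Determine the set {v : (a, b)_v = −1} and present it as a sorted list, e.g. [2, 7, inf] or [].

[3, 5, 7, 11, 13, inf]

Mod squares: a ≡ -70, b ≡ -15015. Check v ∈ {∞, 2, 3, 5, 7, 11, 13, 17, 29, 47}.
v=47: a=47^-2·(≡27), b=47^0·(≡1) mod 47; (27|47)=+1, (1|47)=+1; (−1)^{-2·0·23}·(+1)^0·(+1)^-2 = +1.
v=5: a=5^5·(≡4), b=5^1·(≡2) mod 5; (4|5)=+1, (2|5)=-1; (−1)^{5·1·2}·(+1)^1·(-1)^5 = -1.
v=29: a=29^0·(≡10), b=29^2·(≡25) mod 29; (10|29)=-1, (25|29)=+1; (−1)^{0·2·14}·(-1)^2·(+1)^0 = +1.
v=17: a=17^0·(≡1), b=17^-2·(≡4) mod 17; (1|17)=+1, (4|17)=+1; (−1)^{0·-2·8}·(+1)^-2·(+1)^0 = +1.
v=7: a=7^-1·(≡4), b=7^1·(≡1) mod 7; (4|7)=+1, (1|7)=+1; (−1)^{-1·1·3}·(+1)^1·(+1)^-1 = -1.
v=2: v_2(a)=5, v_2(b)=0; units ≡ 5, 1 (mod 8); ε·ε+αω+βω = 0·0+5·0+0·1 ≡ 0  ⇒  (a,b)_2 = +1.
v=13: a=13^0·(≡5), b=13^1·(≡5) mod 13; (5|13)=-1, (5|13)=-1; (−1)^{0·1·6}·(-1)^1·(-1)^0 = -1.
v=3: a=3^-2·(≡2), b=3^-1·(≡2) mod 3; (2|3)=-1, (2|3)=-1; (−1)^{-2·-1·1}·(-1)^-1·(-1)^-2 = -1.
v=11: a=11^2·(≡2), b=11^1·(≡10) mod 11; (2|11)=-1, (10|11)=-1; (−1)^{2·1·5}·(-1)^1·(-1)^2 = -1.
v=∞: -70 < 0 and -15015 < 0  ⇒  (a,b)_∞ = -1.
(-70, -15015 / ℚ) ramifies at {3, 5, 7, 11, 13, ∞}: a division algebra.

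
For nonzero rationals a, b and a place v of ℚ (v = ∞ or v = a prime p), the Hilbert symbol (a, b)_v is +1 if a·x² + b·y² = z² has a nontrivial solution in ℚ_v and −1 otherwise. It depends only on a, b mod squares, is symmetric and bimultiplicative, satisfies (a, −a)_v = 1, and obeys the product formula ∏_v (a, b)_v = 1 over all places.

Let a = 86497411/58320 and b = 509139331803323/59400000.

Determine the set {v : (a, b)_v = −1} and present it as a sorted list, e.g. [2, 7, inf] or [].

Mod squares: a ≡ 8855, b ≡ 53295. Check v ∈ {∞, 2, 3, 5, 7, 11, 13, 17, 19, 23}.
v=∞: 8855 > 0 and 53295 > 0  ⇒  (a,b)_∞ = +1.
v=11: a=11^1·(≡2), b=11^-1·(≡1) mod 11; (2|11)=-1, (1|11)=+1; (−1)^{1·-1·5}·(-1)^-1·(+1)^1 = +1.
v=3: a=3^-6·(≡2), b=3^-3·(≡2) mod 3; (2|3)=-1, (2|3)=-1; (−1)^{-6·-3·1}·(-1)^-3·(-1)^-6 = -1.
v=17: a=17^2·(≡15), b=17^3·(≡3) mod 17; (15|17)=+1, (3|17)=-1; (−1)^{2·3·8}·(+1)^3·(-1)^2 = +1.
v=19: a=19^0·(≡7), b=19^3·(≡14) mod 19; (7|19)=+1, (14|19)=-1; (−1)^{0·3·9}·(+1)^3·(-1)^0 = +1.
v=5: a=5^-1·(≡4), b=5^-5·(≡1) mod 5; (4|5)=+1, (1|5)=+1; (−1)^{-1·-5·2}·(+1)^-5·(+1)^-1 = +1.
v=2: v_2(a)=-4, v_2(b)=-6; units ≡ 7, 7 (mod 8); ε·ε+αω+βω = 1·1+-4·0+-6·0 ≡ 1  ⇒  (a,b)_2 = -1.
v=23: a=23^1·(≡11), b=23^2·(≡4) mod 23; (11|23)=-1, (4|23)=+1; (−1)^{1·2·11}·(-1)^2·(+1)^1 = +1.
v=13: a=13^2·(≡11), b=13^4·(≡11) mod 13; (11|13)=-1, (11|13)=-1; (−1)^{2·4·6}·(-1)^4·(-1)^2 = +1.
v=7: a=7^1·(≡3), b=7^0·(≡2) mod 7; (3|7)=-1, (2|7)=+1; (−1)^{1·0·3}·(-1)^0·(+1)^1 = +1.
Ram(8855, 53295) = {2, 3}; no ℚ_2-point on the conic.

[2, 3]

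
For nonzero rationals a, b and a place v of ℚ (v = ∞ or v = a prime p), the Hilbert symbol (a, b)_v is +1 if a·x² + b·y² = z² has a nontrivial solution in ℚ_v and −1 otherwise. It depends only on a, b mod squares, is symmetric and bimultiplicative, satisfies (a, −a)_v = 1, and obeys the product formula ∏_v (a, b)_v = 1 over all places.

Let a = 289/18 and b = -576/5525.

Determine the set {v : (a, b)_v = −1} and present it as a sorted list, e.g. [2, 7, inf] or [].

(a, b) ≡ (2, -221) mod (ℚ^×)²; places V = {2, 3, 5, 13, 17, ∞}.
(a,b)_3: α=-2, u≡2; β=2, v≡1 (mod 3); (2|3)=-1, (1|3)=+1; sign (−1)^0·-1^2·+1^-2 = +1.
(a,b)_2: α=-1, β=6; u≡1, v≡3 (mod 8); ε(u)ε(v)=0·1, αω(v)=-1·1, βω(u)=6·0; sum ≡ 1  ⇒  -1.
(a,b)_13: α=0, u≡11; β=-1, v≡1 (mod 13); (11|13)=-1, (1|13)=+1; sign (−1)^0·-1^-1·+1^0 = -1.
(a,b)_∞: sgn(2)=+, sgn(-221)=−, so +1.
(a,b)_5: α=0, u≡3; β=-2, v≡4 (mod 5); (3|5)=-1, (4|5)=+1; sign (−1)^0·-1^-2·+1^0 = +1.
(a,b)_17: α=2, u≡1; β=-1, v≡1 (mod 17); (1|17)=+1, (1|17)=+1; sign (−1)^0·+1^-1·+1^2 = +1.
Ram(2, -221) = {2, 13}; no ℚ_2-point on the conic.

[2, 13]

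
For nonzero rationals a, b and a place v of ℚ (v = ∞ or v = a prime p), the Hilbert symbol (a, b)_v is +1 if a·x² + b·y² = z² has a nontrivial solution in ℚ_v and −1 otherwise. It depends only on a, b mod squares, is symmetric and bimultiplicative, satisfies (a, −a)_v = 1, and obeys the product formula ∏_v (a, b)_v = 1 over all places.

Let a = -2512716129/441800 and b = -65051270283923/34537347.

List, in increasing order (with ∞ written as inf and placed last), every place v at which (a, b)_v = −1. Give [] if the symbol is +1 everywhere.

[2, 7, 23, inf]

Mod squares: a ≡ -2, b ≡ -90321. Check v ∈ {∞, 2, 3, 5, 7, 11, 13, 17, 23, 29, 31, 43, 47}.
v=17: a=17^0·(≡8), b=17^1·(≡4) mod 17; (8|17)=+1, (4|17)=+1; (−1)^{0·1·8}·(+1)^1·(+1)^0 = +1.
v=31: a=31^2·(≡15), b=31^0·(≡29) mod 31; (15|31)=-1, (29|31)=-1; (−1)^{2·0·15}·(-1)^0·(-1)^2 = +1.
v=29: a=29^0·(≡15), b=29^-2·(≡12) mod 29; (15|29)=-1, (12|29)=-1; (−1)^{0·-2·14}·(-1)^-2·(-1)^0 = +1.
v=2: v_2(a)=-3, v_2(b)=0; units ≡ 7, 7 (mod 8); ε·ε+αω+βω = 1·1+-3·0+0·0 ≡ 1  ⇒  (a,b)_2 = -1.
v=3: a=3^2·(≡1), b=3^-5·(≡1) mod 3; (1|3)=+1, (1|3)=+1; (−1)^{2·-5·1}·(+1)^-5·(+1)^2 = +1.
v=23: a=23^0·(≡11), b=23^3·(≡1) mod 23; (11|23)=-1, (1|23)=+1; (−1)^{0·3·11}·(-1)^3·(+1)^0 = -1.
v=43: a=43^0·(≡10), b=43^2·(≡27) mod 43; (10|43)=+1, (27|43)=-1; (−1)^{0·2·21}·(+1)^2·(-1)^0 = +1.
v=∞: -2 < 0 and -90321 < 0  ⇒  (a,b)_∞ = -1.
v=13: a=13^0·(≡8), b=13^-2·(≡4) mod 13; (8|13)=-1, (4|13)=+1; (−1)^{0·-2·6}·(-1)^-2·(+1)^0 = +1.
v=5: a=5^-2·(≡3), b=5^0·(≡1) mod 5; (3|5)=-1, (1|5)=+1; (−1)^{-2·0·2}·(-1)^0·(+1)^-2 = +1.
v=11: a=11^2·(≡5), b=11^1·(≡2) mod 11; (5|11)=+1, (2|11)=-1; (−1)^{2·1·5}·(+1)^1·(-1)^2 = +1.
v=47: a=47^-2·(≡38), b=47^2·(≡10) mod 47; (38|47)=-1, (10|47)=-1; (−1)^{-2·2·23}·(-1)^2·(-1)^-2 = +1.
v=7: a=7^4·(≡3), b=7^1·(≡3) mod 7; (3|7)=-1, (3|7)=-1; (−1)^{4·1·3}·(-1)^1·(-1)^4 = -1.
Ram(-2, -90321) = {2, 7, 23, ∞}; no ℚ_2-point on the conic.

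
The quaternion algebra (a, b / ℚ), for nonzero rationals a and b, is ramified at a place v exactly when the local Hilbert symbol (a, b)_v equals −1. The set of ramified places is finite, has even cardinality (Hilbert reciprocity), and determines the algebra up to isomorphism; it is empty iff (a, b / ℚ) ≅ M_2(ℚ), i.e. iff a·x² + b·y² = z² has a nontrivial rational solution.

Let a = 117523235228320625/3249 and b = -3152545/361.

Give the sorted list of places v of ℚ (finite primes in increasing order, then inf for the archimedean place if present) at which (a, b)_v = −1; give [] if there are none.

[5, 11]

Mod squares: a ≡ 473, b ≡ -1705. Check v ∈ {∞, 2, 3, 5, 11, 19, 31, 43}.
v=31: a=31^2·(≡2), b=31^1·(≡7) mod 31; (2|31)=+1, (7|31)=+1; (−1)^{2·1·15}·(+1)^1·(+1)^2 = +1.
v=19: a=19^-2·(≡16), b=19^-2·(≡11) mod 19; (16|19)=+1, (11|19)=+1; (−1)^{-2·-2·9}·(+1)^-2·(+1)^-2 = +1.
v=3: a=3^-2·(≡2), b=3^0·(≡2) mod 3; (2|3)=-1, (2|3)=-1; (−1)^{-2·0·1}·(-1)^0·(-1)^-2 = +1.
v=2: v_2(a)=0, v_2(b)=0; units ≡ 1, 7 (mod 8); ε·ε+αω+βω = 0·1+0·0+0·0 ≡ 0  ⇒  (a,b)_2 = +1.
v=43: a=43^5·(≡25), b=43^2·(≡11) mod 43; (25|43)=+1, (11|43)=+1; (−1)^{5·2·21}·(+1)^2·(+1)^5 = +1.
v=5: a=5^4·(≡2), b=5^1·(≡1) mod 5; (2|5)=-1, (1|5)=+1; (−1)^{4·1·2}·(-1)^1·(+1)^4 = -1.
v=11: a=11^3·(≡2), b=11^1·(≡6) mod 11; (2|11)=-1, (6|11)=-1; (−1)^{3·1·5}·(-1)^1·(-1)^3 = -1.
v=∞: 473 > 0 and -1705 < 0  ⇒  (a,b)_∞ = +1.
(473, -1705 / ℚ) ramifies at {5, 11}: a division algebra.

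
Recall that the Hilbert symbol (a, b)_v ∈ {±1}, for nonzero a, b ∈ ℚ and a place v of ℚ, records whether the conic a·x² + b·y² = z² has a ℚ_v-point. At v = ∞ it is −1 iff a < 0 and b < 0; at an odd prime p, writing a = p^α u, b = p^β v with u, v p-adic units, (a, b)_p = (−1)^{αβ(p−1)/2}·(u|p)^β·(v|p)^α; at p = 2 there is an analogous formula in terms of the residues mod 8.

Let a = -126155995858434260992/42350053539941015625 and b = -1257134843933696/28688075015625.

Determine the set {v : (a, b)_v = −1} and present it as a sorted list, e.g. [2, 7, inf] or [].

(a, b) ≡ (-58, -29) mod (ℚ^×)²; places V = {2, 3, 5, 7, 13, 17, 19, 23, 29, ∞}.
(a,b)_17: α=2, u≡7; β=2, v≡6 (mod 17); (7|17)=-1, (6|17)=-1; sign (−1)^0·-1^2·-1^2 = +1.
(a,b)_7: α=6, u≡6; β=4, v≡3 (mod 7); (6|7)=-1, (3|7)=-1; sign (−1)^0·-1^4·-1^6 = +1.
(a,b)_13: α=2, u≡7; β=2, v≡1 (mod 13); (7|13)=-1, (1|13)=+1; sign (−1)^0·-1^2·+1^2 = +1.
(a,b)_∞: sgn(-58)=−, sgn(-29)=−, so -1.
(a,b)_2: α=21, β=10; u≡3, v≡3 (mod 8); ε(u)ε(v)=1·1, αω(v)=21·1, βω(u)=10·1; sum ≡ 0  ⇒  +1.
(a,b)_3: α=-18, u≡2; β=-8, v≡1 (mod 3); (2|3)=-1, (1|3)=+1; sign (−1)^0·-1^-8·+1^-18 = +1.
(a,b)_19: α=2, u≡3; β=2, v≡9 (mod 19); (3|19)=-1, (9|19)=+1; sign (−1)^0·-1^2·+1^2 = +1.
(a,b)_29: α=1, u≡11; β=1, v≡1 (mod 29); (11|29)=-1, (1|29)=+1; sign (−1)^0·-1^1·+1^1 = -1.
(a,b)_23: α=-4, u≡20; β=-4, v≡7 (mod 23); (20|23)=-1, (7|23)=-1; sign (−1)^0·-1^-4·-1^-4 = +1.
(a,b)_5: α=-8, u≡2; β=-6, v≡4 (mod 5); (2|5)=-1, (4|5)=+1; sign (−1)^0·-1^-6·+1^-8 = +1.
Ram(-58, -29) = {29, ∞}; no ℚ_29-point on the conic.

[29, inf]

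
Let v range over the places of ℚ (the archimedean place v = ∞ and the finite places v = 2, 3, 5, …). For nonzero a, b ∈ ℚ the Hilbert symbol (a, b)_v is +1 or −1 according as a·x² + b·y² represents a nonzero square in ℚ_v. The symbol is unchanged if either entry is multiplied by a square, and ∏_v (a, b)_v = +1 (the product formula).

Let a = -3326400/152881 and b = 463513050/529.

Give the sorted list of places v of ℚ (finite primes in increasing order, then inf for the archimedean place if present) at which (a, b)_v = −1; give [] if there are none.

Mod squares: a ≡ -231, b ≡ 858. Check v ∈ {∞, 2, 3, 5, 7, 11, 13, 17, 23}.
v=7: a=7^1·(≡2), b=7^4·(≡1) mod 7; (2|7)=+1, (1|7)=+1; (−1)^{1·4·3}·(+1)^4·(+1)^1 = +1.
v=2: v_2(a)=6, v_2(b)=1; units ≡ 1, 5 (mod 8); ε·ε+αω+βω = 0·0+6·1+1·0 ≡ 0  ⇒  (a,b)_2 = +1.
v=11: a=11^1·(≡4), b=11^1·(≡4) mod 11; (4|11)=+1, (4|11)=+1; (−1)^{1·1·5}·(+1)^1·(+1)^1 = -1.
v=13: a=13^0·(≡1), b=13^1·(≡4) mod 13; (1|13)=+1, (4|13)=+1; (−1)^{0·1·6}·(+1)^1·(+1)^0 = +1.
v=3: a=3^3·(≡1), b=3^3·(≡1) mod 3; (1|3)=+1, (1|3)=+1; (−1)^{3·3·1}·(+1)^3·(+1)^3 = -1.
v=5: a=5^2·(≡4), b=5^2·(≡3) mod 5; (4|5)=+1, (3|5)=-1; (−1)^{2·2·2}·(+1)^2·(-1)^2 = +1.
v=∞: -231 < 0 and 858 > 0  ⇒  (a,b)_∞ = +1.
v=17: a=17^-2·(≡12), b=17^0·(≡13) mod 17; (12|17)=-1, (13|17)=+1; (−1)^{-2·0·8}·(-1)^0·(+1)^-2 = +1.
v=23: a=23^-2·(≡14), b=23^-2·(≡7) mod 23; (14|23)=-1, (7|23)=-1; (−1)^{-2·-2·11}·(-1)^-2·(-1)^-2 = +1.
Ram(-231, 858) = {3, 11}; no ℚ_3-point on the conic.

[3, 11]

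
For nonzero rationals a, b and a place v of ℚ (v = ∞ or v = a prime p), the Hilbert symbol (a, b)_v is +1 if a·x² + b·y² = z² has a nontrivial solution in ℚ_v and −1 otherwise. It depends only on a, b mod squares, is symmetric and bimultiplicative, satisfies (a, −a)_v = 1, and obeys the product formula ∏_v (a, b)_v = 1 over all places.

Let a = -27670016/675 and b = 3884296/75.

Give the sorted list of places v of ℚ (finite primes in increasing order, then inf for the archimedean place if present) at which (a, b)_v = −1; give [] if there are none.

[3, 17]

Mod squares: a ≡ -1122, b ≡ 102. Check v ∈ {∞, 2, 3, 5, 11, 13, 17}.
v=∞: -1122 < 0 and 102 > 0  ⇒  (a,b)_∞ = +1.
v=3: a=3^-3·(≡1), b=3^-1·(≡1) mod 3; (1|3)=+1, (1|3)=+1; (−1)^{-3·-1·1}·(+1)^-1·(+1)^-3 = -1.
v=5: a=5^-2·(≡2), b=5^-2·(≡2) mod 5; (2|5)=-1, (2|5)=-1; (−1)^{-2·-2·2}·(-1)^-2·(-1)^-2 = +1.
v=11: a=11^1·(≡6), b=11^0·(≡1) mod 11; (6|11)=-1, (1|11)=+1; (−1)^{1·0·5}·(-1)^0·(+1)^1 = +1.
v=2: v_2(a)=9, v_2(b)=3; units ≡ 7, 3 (mod 8); ε·ε+αω+βω = 1·1+9·1+3·0 ≡ 0  ⇒  (a,b)_2 = +1.
v=13: a=13^0·(≡10), b=13^4·(≡11) mod 13; (10|13)=+1, (11|13)=-1; (−1)^{0·4·6}·(+1)^4·(-1)^0 = +1.
v=17: a=17^3·(≡1), b=17^1·(≡6) mod 17; (1|17)=+1, (6|17)=-1; (−1)^{3·1·8}·(+1)^1·(-1)^3 = -1.
(-1122, 102 / ℚ) ramifies at {3, 17}: a division algebra.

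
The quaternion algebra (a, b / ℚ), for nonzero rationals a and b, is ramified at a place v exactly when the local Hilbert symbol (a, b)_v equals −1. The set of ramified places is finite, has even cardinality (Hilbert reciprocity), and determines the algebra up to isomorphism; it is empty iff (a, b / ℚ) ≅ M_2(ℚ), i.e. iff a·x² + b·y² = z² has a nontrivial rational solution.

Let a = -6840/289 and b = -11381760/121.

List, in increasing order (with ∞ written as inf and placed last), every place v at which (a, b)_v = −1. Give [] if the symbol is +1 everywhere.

(a, b) ≡ (-190, -1235) mod (ℚ^×)²; places V = {2, 3, 5, 11, 13, 17, 19, ∞}.
(a,b)_5: α=1, u≡3; β=1, v≡3 (mod 5); (3|5)=-1, (3|5)=-1; sign (−1)^0·-1^1·-1^1 = +1.
(a,b)_13: α=0, u≡8; β=1, v≡1 (mod 13); (8|13)=-1, (1|13)=+1; sign (−1)^0·-1^1·+1^0 = -1.
(a,b)_17: α=-2, u≡11; β=0, v≡6 (mod 17); (11|17)=-1, (6|17)=-1; sign (−1)^0·-1^0·-1^-2 = +1.
(a,b)_19: α=1, u≡5; β=1, v≡7 (mod 19); (5|19)=+1, (7|19)=+1; sign (−1)^1·+1^1·+1^1 = -1.
(a,b)_2: α=3, β=10; u≡1, v≡5 (mod 8); ε(u)ε(v)=0·0, αω(v)=3·1, βω(u)=10·0; sum ≡ 1  ⇒  -1.
(a,b)_3: α=2, u≡2; β=2, v≡1 (mod 3); (2|3)=-1, (1|3)=+1; sign (−1)^0·-1^2·+1^2 = +1.
(a,b)_11: α=0, u≡8; β=-2, v≡6 (mod 11); (8|11)=-1, (6|11)=-1; sign (−1)^0·-1^-2·-1^0 = +1.
(a,b)_∞: sgn(-190)=−, sgn(-1235)=−, so -1.
|Ram(-190, -1235)| = 4, even; anisotropic at {2, 13, 19, ∞}.

[2, 13, 19, inf]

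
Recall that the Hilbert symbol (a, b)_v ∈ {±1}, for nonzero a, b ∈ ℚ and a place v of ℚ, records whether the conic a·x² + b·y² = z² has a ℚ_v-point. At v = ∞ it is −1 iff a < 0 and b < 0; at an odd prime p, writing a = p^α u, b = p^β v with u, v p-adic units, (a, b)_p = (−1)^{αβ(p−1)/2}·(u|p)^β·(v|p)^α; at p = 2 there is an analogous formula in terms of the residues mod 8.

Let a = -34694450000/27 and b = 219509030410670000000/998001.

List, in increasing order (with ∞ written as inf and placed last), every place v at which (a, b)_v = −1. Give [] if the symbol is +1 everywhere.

(a, b) ≡ (-15, 15470) mod (ℚ^×)²; places V = {2, 3, 5, 7, 11, 13, 17, 37, ∞}.
(a,b)_17: α=2, u≡9; β=3, v≡2 (mod 17); (9|17)=+1, (2|17)=+1; sign (−1)^0·+1^3·+1^2 = +1.
(a,b)_3: α=-3, u≡1; β=-6, v≡2 (mod 3); (1|3)=+1, (2|3)=-1; sign (−1)^0·+1^-6·-1^-3 = -1.
(a,b)_37: α=0, u≡29; β=-2, v≡28 (mod 37); (29|37)=-1, (28|37)=+1; sign (−1)^0·-1^-2·+1^0 = +1.
(a,b)_11: α=0, u≡2; β=2, v≡3 (mod 11); (2|11)=-1, (3|11)=+1; sign (−1)^0·-1^2·+1^0 = +1.
(a,b)_7: α=4, u≡5; β=5, v≡5 (mod 7); (5|7)=-1, (5|7)=-1; sign (−1)^0·-1^5·-1^4 = -1.
(a,b)_2: α=4, β=7; u≡1, v≡7 (mod 8); ε(u)ε(v)=0·1, αω(v)=4·0, βω(u)=7·0; sum ≡ 0  ⇒  +1.
(a,b)_∞: sgn(-15)=−, sgn(15470)=+, so +1.
(a,b)_5: α=5, u≡3; β=7, v≡1 (mod 5); (3|5)=-1, (1|5)=+1; sign (−1)^0·-1^7·+1^5 = -1.
(a,b)_13: α=0, u≡11; β=3, v≡7 (mod 13); (11|13)=-1, (7|13)=-1; sign (−1)^0·-1^3·-1^0 = -1.
|Ram(-15, 15470)| = 4, even; anisotropic at {3, 5, 7, 13}.

[3, 5, 7, 13]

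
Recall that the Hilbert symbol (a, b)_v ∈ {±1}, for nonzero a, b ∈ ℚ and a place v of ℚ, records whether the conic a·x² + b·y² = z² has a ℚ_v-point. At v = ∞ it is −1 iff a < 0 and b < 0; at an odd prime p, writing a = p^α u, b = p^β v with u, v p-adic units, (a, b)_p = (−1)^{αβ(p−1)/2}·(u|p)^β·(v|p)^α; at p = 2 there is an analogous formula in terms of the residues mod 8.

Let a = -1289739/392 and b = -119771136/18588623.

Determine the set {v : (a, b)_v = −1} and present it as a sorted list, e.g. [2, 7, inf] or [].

(a, b) ≡ (-21318, -23) mod (ℚ^×)²; places V = {2, 3, 7, 11, 17, 19, 23, 29, 31, ∞}.
(a,b)_7: α=-2, u≡4; β=0, v≡3 (mod 7); (4|7)=+1, (3|7)=-1; sign (−1)^0·+1^0·-1^-2 = +1.
(a,b)_11: α=3, u≡3; β=0, v≡6 (mod 11); (3|11)=+1, (6|11)=-1; sign (−1)^0·+1^0·-1^3 = -1.
(a,b)_29: α=0, u≡14; β=-2, v≡28 (mod 29); (14|29)=-1, (28|29)=+1; sign (−1)^0·-1^-2·+1^0 = +1.
(a,b)_3: α=1, u≡1; β=4, v≡1 (mod 3); (1|3)=+1, (1|3)=+1; sign (−1)^0·+1^4·+1^1 = +1.
(a,b)_17: α=1, u≡4; β=0, v≡5 (mod 17); (4|17)=+1, (5|17)=-1; sign (−1)^0·+1^0·-1^1 = -1.
(a,b)_31: α=0, u≡7; β=-2, v≡1 (mod 31); (7|31)=+1, (1|31)=+1; sign (−1)^0·+1^-2·+1^0 = +1.
(a,b)_19: α=1, u≡10; β=2, v≡14 (mod 19); (10|19)=-1, (14|19)=-1; sign (−1)^0·-1^2·-1^1 = -1.
(a,b)_2: α=-3, β=12; u≡5, v≡1 (mod 8); ε(u)ε(v)=0·0, αω(v)=-3·0, βω(u)=12·1; sum ≡ 0  ⇒  +1.
(a,b)_∞: sgn(-21318)=−, sgn(-23)=−, so -1.
(a,b)_23: α=0, u≡9; β=-1, v≡19 (mod 23); (9|23)=+1, (19|23)=-1; sign (−1)^0·+1^-1·-1^0 = +1.
(-21318, -23 / ℚ) ramifies at {11, 17, 19, ∞}: a division algebra.

[11, 17, 19, inf]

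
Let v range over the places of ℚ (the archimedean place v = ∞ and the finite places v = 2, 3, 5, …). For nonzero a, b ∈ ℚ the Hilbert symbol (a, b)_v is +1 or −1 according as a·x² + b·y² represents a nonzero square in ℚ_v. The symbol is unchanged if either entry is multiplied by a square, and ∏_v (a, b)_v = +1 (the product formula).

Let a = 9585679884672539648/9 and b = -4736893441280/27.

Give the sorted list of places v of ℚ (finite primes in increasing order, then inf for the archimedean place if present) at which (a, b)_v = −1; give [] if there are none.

[3, 5, 7, 13]

Mod squares: a ≡ 1463, b ≡ -25935. Check v ∈ {∞, 2, 3, 5, 7, 11, 13, 19}.
v=13: a=13^2·(≡11), b=13^1·(≡2) mod 13; (11|13)=-1, (2|13)=-1; (−1)^{2·1·6}·(-1)^1·(-1)^2 = -1.
v=19: a=19^5·(≡7), b=19^3·(≡13) mod 19; (7|19)=+1, (13|19)=-1; (−1)^{5·3·9}·(+1)^3·(-1)^5 = +1.
v=2: v_2(a)=10, v_2(b)=8; units ≡ 7, 1 (mod 8); ε·ε+αω+βω = 1·0+10·0+8·0 ≡ 0  ⇒  (a,b)_2 = +1.
v=7: a=7^5·(≡3), b=7^3·(≡5) mod 7; (3|7)=-1, (5|7)=-1; (−1)^{5·3·3}·(-1)^3·(-1)^5 = -1.
v=3: a=3^-2·(≡2), b=3^-3·(≡1) mod 3; (2|3)=-1, (1|3)=+1; (−1)^{-2·-3·1}·(-1)^-3·(+1)^-2 = -1.
v=∞: 1463 > 0 and -25935 < 0  ⇒  (a,b)_∞ = +1.
v=11: a=11^3·(≡9), b=11^2·(≡5) mod 11; (9|11)=+1, (5|11)=+1; (−1)^{3·2·5}·(+1)^2·(+1)^3 = +1.
v=5: a=5^0·(≡2), b=5^1·(≡2) mod 5; (2|5)=-1, (2|5)=-1; (−1)^{0·1·2}·(-1)^1·(-1)^0 = -1.
|Ram(1463, -25935)| = 4, even; anisotropic at {3, 5, 7, 13}.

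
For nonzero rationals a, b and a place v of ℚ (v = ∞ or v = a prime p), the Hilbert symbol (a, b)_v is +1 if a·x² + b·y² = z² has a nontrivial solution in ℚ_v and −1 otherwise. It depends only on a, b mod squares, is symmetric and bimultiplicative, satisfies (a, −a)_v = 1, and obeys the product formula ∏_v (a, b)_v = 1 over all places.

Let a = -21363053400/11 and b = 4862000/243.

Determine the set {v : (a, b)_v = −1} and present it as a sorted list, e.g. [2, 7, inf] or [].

Mod squares: a ≡ -66, b ≡ 36465. Check v ∈ {∞, 2, 3, 5, 11, 13, 17}.
v=11: a=11^-1·(≡4), b=11^1·(≡9) mod 11; (4|11)=+1, (9|11)=+1; (−1)^{-1·1·5}·(+1)^1·(+1)^-1 = -1.
v=5: a=5^2·(≡4), b=5^3·(≡2) mod 5; (4|5)=+1, (2|5)=-1; (−1)^{2·3·2}·(+1)^3·(-1)^2 = +1.
v=∞: -66 < 0 and 36465 > 0  ⇒  (a,b)_∞ = +1.
v=2: v_2(a)=3, v_2(b)=4; units ≡ 7, 1 (mod 8); ε·ε+αω+βω = 1·0+3·0+4·0 ≡ 0  ⇒  (a,b)_2 = +1.
v=3: a=3^7·(≡2), b=3^-5·(≡2) mod 3; (2|3)=-1, (2|3)=-1; (−1)^{7·-5·1}·(-1)^-5·(-1)^7 = -1.
v=17: a=17^2·(≡13), b=17^1·(≡12) mod 17; (13|17)=+1, (12|17)=-1; (−1)^{2·1·8}·(+1)^1·(-1)^2 = +1.
v=13: a=13^2·(≡3), b=13^1·(≡9) mod 13; (3|13)=+1, (9|13)=+1; (−1)^{2·1·6}·(+1)^1·(+1)^2 = +1.
(-66, 36465 / ℚ) ramifies at {3, 11}: a division algebra.

[3, 11]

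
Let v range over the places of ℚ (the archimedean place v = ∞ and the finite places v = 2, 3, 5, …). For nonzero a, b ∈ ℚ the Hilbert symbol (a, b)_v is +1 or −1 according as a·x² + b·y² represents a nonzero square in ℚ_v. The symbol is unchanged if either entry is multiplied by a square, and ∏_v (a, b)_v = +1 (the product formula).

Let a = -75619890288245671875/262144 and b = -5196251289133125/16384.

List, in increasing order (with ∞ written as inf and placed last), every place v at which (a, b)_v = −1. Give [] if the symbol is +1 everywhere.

Mod squares: a ≡ -20387, b ≡ -631997. Check v ∈ {∞, 2, 3, 5, 13, 19, 29, 31, 37}.
v=13: a=13^4·(≡12), b=13^2·(≡8) mod 13; (12|13)=+1, (8|13)=-1; (−1)^{4·2·6}·(+1)^2·(-1)^4 = +1.
v=5: a=5^6·(≡3), b=5^4·(≡3) mod 5; (3|5)=-1, (3|5)=-1; (−1)^{6·4·2}·(-1)^4·(-1)^6 = +1.
v=19: a=19^1·(≡8), b=19^1·(≡11) mod 19; (8|19)=-1, (11|19)=+1; (−1)^{1·1·9}·(-1)^1·(+1)^1 = +1.
v=3: a=3^2·(≡1), b=3^4·(≡1) mod 3; (1|3)=+1, (1|3)=+1; (−1)^{2·4·1}·(+1)^4·(+1)^2 = +1.
v=29: a=29^1·(≡4), b=29^1·(≡26) mod 29; (4|29)=+1, (26|29)=-1; (−1)^{1·1·14}·(+1)^1·(-1)^1 = -1.
v=2: v_2(a)=-18, v_2(b)=-14; units ≡ 5, 3 (mod 8); ε·ε+αω+βω = 0·1+-18·1+-14·1 ≡ 0  ⇒  (a,b)_2 = +1.
v=∞: -20387 < 0 and -631997 < 0  ⇒  (a,b)_∞ = -1.
v=31: a=31^4·(≡23), b=31^3·(≡27) mod 31; (23|31)=-1, (27|31)=-1; (−1)^{4·3·15}·(-1)^3·(-1)^4 = -1.
v=37: a=37^1·(≡4), b=37^1·(≡18) mod 37; (4|37)=+1, (18|37)=-1; (−1)^{1·1·18}·(+1)^1·(-1)^1 = -1.
Ram(-20387, -631997) = {29, 31, 37, ∞}; no ℚ_29-point on the conic.

[29, 31, 37, inf]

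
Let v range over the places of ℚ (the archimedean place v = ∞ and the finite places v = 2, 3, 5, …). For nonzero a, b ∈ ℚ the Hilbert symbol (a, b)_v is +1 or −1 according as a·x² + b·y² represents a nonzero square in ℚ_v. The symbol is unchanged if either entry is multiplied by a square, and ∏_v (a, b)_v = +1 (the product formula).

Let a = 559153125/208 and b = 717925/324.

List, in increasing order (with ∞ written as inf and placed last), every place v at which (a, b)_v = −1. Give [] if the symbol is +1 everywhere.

[5, 13]

(a, b) ≡ (65, 13) mod (ℚ^×)²; places V = {2, 3, 5, 13, 47, ∞}.
(a,b)_∞: sgn(65)=+, sgn(13)=+, so +1.
(a,b)_2: α=-4, β=-2; u≡1, v≡5 (mod 8); ε(u)ε(v)=0·0, αω(v)=-4·1, βω(u)=-2·0; sum ≡ 0  ⇒  +1.
(a,b)_5: α=5, u≡3; β=2, v≡3 (mod 5); (3|5)=-1, (3|5)=-1; sign (−1)^0·-1^2·-1^5 = -1.
(a,b)_3: α=4, u≡2; β=-4, v≡1 (mod 3); (2|3)=-1, (1|3)=+1; sign (−1)^0·-1^-4·+1^4 = +1.
(a,b)_13: α=-1, u≡8; β=1, v≡12 (mod 13); (8|13)=-1, (12|13)=+1; sign (−1)^0·-1^1·+1^-1 = -1.
(a,b)_47: α=2, u≡25; β=2, v≡29 (mod 47); (25|47)=+1, (29|47)=-1; sign (−1)^0·+1^2·-1^2 = +1.
Ram(65, 13) = {5, 13}; no ℚ_5-point on the conic.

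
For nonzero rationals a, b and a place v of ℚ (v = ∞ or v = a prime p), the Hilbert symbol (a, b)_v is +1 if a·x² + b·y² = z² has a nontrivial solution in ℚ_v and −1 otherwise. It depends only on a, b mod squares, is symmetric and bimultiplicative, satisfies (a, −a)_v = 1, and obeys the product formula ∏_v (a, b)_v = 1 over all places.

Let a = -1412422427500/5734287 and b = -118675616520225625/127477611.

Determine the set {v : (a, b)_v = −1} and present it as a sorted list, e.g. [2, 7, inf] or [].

[3, inf]

Mod squares: a ≡ -12597, b ≡ -51. Check v ∈ {∞, 2, 3, 5, 7, 13, 17, 19, 31, 41}.
v=17: a=17^-1·(≡5), b=17^-3·(≡12) mod 17; (5|17)=-1, (12|17)=-1; (−1)^{-1·-3·8}·(-1)^-3·(-1)^-1 = +1.
v=5: a=5^4·(≡3), b=5^4·(≡4) mod 5; (3|5)=-1, (4|5)=+1; (−1)^{4·4·2}·(-1)^4·(+1)^4 = +1.
v=∞: -12597 < 0 and -51 < 0  ⇒  (a,b)_∞ = -1.
v=19: a=19^3·(≡15), b=19^6·(≡7) mod 19; (15|19)=-1, (7|19)=+1; (−1)^{3·6·9}·(-1)^6·(+1)^3 = +1.
v=3: a=3^-3·(≡1), b=3^-3·(≡1) mod 3; (1|3)=+1, (1|3)=+1; (−1)^{-3·-3·1}·(+1)^-3·(+1)^-3 = -1.
v=31: a=31^-2·(≡20), b=31^-2·(≡6) mod 31; (20|31)=+1, (6|31)=-1; (−1)^{-2·-2·15}·(+1)^-2·(-1)^-2 = +1.
v=2: v_2(a)=2, v_2(b)=0; units ≡ 3, 5 (mod 8); ε·ε+αω+βω = 1·0+2·1+0·1 ≡ 0  ⇒  (a,b)_2 = +1.
v=41: a=41^2·(≡40), b=41^2·(≡8) mod 41; (40|41)=+1, (8|41)=+1; (−1)^{2·2·20}·(+1)^2·(+1)^2 = +1.
v=7: a=7^2·(≡6), b=7^4·(≡6) mod 7; (6|7)=-1, (6|7)=-1; (−1)^{2·4·3}·(-1)^4·(-1)^2 = +1.
v=13: a=13^-1·(≡8), b=13^0·(≡10) mod 13; (8|13)=-1, (10|13)=+1; (−1)^{-1·0·6}·(-1)^0·(+1)^-1 = +1.
(-12597, -51 / ℚ) ramifies at {3, ∞}: a division algebra.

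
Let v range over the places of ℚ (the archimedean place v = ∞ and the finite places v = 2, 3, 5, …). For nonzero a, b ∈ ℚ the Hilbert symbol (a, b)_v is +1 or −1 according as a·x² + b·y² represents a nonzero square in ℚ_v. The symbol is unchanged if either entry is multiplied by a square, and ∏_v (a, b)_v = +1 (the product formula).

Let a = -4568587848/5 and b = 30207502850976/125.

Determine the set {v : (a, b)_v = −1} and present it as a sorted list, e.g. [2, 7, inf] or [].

[2, 5, 19, 29]

(a, b) ≡ (-2090, 9570) mod (ℚ^×)²; places V = {2, 3, 5, 11, 19, 29, ∞}.
(a,b)_5: α=-1, u≡2; β=-3, v≡1 (mod 5); (2|5)=-1, (1|5)=+1; sign (−1)^0·-1^-3·+1^-1 = -1.
(a,b)_3: α=2, u≡1; β=3, v≡1 (mod 3); (1|3)=+1, (1|3)=+1; sign (−1)^0·+1^3·+1^2 = +1.
(a,b)_29: α=2, u≡2; β=3, v≡27 (mod 29); (2|29)=-1, (27|29)=-1; sign (−1)^0·-1^3·-1^2 = -1.
(a,b)_2: α=3, β=5; u≡3, v≡1 (mod 8); ε(u)ε(v)=1·0, αω(v)=3·0, βω(u)=5·1; sum ≡ 1  ⇒  -1.
(a,b)_∞: sgn(-2090)=−, sgn(9570)=+, so +1.
(a,b)_19: α=3, u≡6; β=4, v≡13 (mod 19); (6|19)=+1, (13|19)=-1; sign (−1)^0·+1^4·-1^3 = -1.
(a,b)_11: α=1, u≡8; β=1, v≡1 (mod 11); (8|11)=-1, (1|11)=+1; sign (−1)^1·-1^1·+1^1 = +1.
(-2090, 9570 / ℚ) ramifies at {2, 5, 19, 29}: a division algebra.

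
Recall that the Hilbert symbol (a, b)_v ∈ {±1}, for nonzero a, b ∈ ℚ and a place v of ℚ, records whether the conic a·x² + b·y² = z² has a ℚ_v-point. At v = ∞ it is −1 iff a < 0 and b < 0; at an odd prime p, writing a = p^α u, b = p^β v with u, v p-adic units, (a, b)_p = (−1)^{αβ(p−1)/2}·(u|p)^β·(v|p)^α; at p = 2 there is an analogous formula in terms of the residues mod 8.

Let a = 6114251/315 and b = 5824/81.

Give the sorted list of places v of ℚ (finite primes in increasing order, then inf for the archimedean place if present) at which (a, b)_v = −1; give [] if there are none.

[13, 23]

Mod squares: a ≡ 10465, b ≡ 91. Check v ∈ {∞, 2, 3, 5, 7, 11, 13, 23}.
v=7: a=7^-1·(≡1), b=7^1·(≡5) mod 7; (1|7)=+1, (5|7)=-1; (−1)^{-1·1·3}·(+1)^1·(-1)^-1 = +1.
v=11: a=11^2·(≡9), b=11^0·(≡4) mod 11; (9|11)=+1, (4|11)=+1; (−1)^{2·0·5}·(+1)^0·(+1)^2 = +1.
v=2: v_2(a)=0, v_2(b)=6; units ≡ 1, 3 (mod 8); ε·ε+αω+βω = 0·1+0·1+6·0 ≡ 0  ⇒  (a,b)_2 = +1.
v=23: a=23^1·(≡16), b=23^0·(≡10) mod 23; (16|23)=+1, (10|23)=-1; (−1)^{1·0·11}·(+1)^0·(-1)^1 = -1.
v=5: a=5^-1·(≡2), b=5^0·(≡4) mod 5; (2|5)=-1, (4|5)=+1; (−1)^{-1·0·2}·(-1)^0·(+1)^-1 = +1.
v=13: a=13^3·(≡9), b=13^1·(≡2) mod 13; (9|13)=+1, (2|13)=-1; (−1)^{3·1·6}·(+1)^1·(-1)^3 = -1.
v=∞: 10465 > 0 and 91 > 0  ⇒  (a,b)_∞ = +1.
v=3: a=3^-2·(≡1), b=3^-4·(≡1) mod 3; (1|3)=+1, (1|3)=+1; (−1)^{-2·-4·1}·(+1)^-4·(+1)^-2 = +1.
(10465, 91 / ℚ) ramifies at {13, 23}: a division algebra.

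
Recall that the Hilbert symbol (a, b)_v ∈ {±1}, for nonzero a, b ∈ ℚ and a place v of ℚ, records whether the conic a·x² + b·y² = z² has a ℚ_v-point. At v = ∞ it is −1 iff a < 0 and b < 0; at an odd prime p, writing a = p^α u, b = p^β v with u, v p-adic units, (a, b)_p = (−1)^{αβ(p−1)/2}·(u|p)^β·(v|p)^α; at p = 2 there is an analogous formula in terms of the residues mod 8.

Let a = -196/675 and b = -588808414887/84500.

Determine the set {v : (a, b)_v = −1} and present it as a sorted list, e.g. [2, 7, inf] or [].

Mod squares: a ≡ -3, b ≡ -33915. Check v ∈ {∞, 2, 3, 5, 7, 11, 13, 17, 19}.
v=7: a=7^2·(≡1), b=7^3·(≡6) mod 7; (1|7)=+1, (6|7)=-1; (−1)^{2·3·3}·(+1)^3·(-1)^2 = +1.
v=5: a=5^-2·(≡2), b=5^-3·(≡3) mod 5; (2|5)=-1, (3|5)=-1; (−1)^{-2·-3·2}·(-1)^-3·(-1)^-2 = -1.
v=13: a=13^0·(≡1), b=13^-2·(≡8) mod 13; (1|13)=+1, (8|13)=-1; (−1)^{0·-2·6}·(+1)^-2·(-1)^0 = +1.
v=11: a=11^0·(≡6), b=11^6·(≡1) mod 11; (6|11)=-1, (1|11)=+1; (−1)^{0·6·5}·(-1)^6·(+1)^0 = +1.
v=19: a=19^0·(≡7), b=19^1·(≡9) mod 19; (7|19)=+1, (9|19)=+1; (−1)^{0·1·9}·(+1)^1·(+1)^0 = +1.
v=17: a=17^0·(≡12), b=17^1·(≡6) mod 17; (12|17)=-1, (6|17)=-1; (−1)^{0·1·8}·(-1)^1·(-1)^0 = -1.
v=2: v_2(a)=2, v_2(b)=-2; units ≡ 5, 5 (mod 8); ε·ε+αω+βω = 0·0+2·1+-2·1 ≡ 0  ⇒  (a,b)_2 = +1.
v=∞: -3 < 0 and -33915 < 0  ⇒  (a,b)_∞ = -1.
v=3: a=3^-3·(≡2), b=3^1·(≡2) mod 3; (2|3)=-1, (2|3)=-1; (−1)^{-3·1·1}·(-1)^1·(-1)^-3 = -1.
(-3, -33915 / ℚ) ramifies at {3, 5, 17, ∞}: a division algebra.

[3, 5, 17, inf]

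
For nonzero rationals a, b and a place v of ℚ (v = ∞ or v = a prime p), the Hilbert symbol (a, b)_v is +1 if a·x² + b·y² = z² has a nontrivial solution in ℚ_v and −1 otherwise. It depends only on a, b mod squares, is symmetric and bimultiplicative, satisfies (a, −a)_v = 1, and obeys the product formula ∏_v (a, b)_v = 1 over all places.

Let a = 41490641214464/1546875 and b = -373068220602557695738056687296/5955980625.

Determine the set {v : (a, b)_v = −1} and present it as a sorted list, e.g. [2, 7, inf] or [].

[11, 17, 23, 37]

Mod squares: a ≡ 2915341, b ≡ -11339. Check v ∈ {∞, 2, 3, 5, 7, 11, 13, 17, 19, 23, 29, 37}.
v=5: a=5^-6·(≡1), b=5^-4·(≡1) mod 5; (1|5)=+1, (1|5)=+1; (−1)^{-6·-4·2}·(+1)^-4·(+1)^-6 = +1.
v=13: a=13^1·(≡6), b=13^2·(≡10) mod 13; (6|13)=-1, (10|13)=+1; (−1)^{1·2·6}·(-1)^2·(+1)^1 = +1.
v=3: a=3^-2·(≡1), b=3^-4·(≡1) mod 3; (1|3)=+1, (1|3)=+1; (−1)^{-2·-4·1}·(+1)^-4·(+1)^-2 = +1.
v=29: a=29^1·(≡18), b=29^3·(≡19) mod 29; (18|29)=-1, (19|29)=-1; (−1)^{1·3·14}·(-1)^3·(-1)^1 = +1.
v=23: a=23^2·(≡22), b=23^3·(≡2) mod 23; (22|23)=-1, (2|23)=+1; (−1)^{2·3·11}·(-1)^3·(+1)^2 = -1.
v=2: v_2(a)=10, v_2(b)=6; units ≡ 5, 5 (mod 8); ε·ε+αω+βω = 0·0+10·1+6·1 ≡ 0  ⇒  (a,b)_2 = +1.
v=7: a=7^0·(≡1), b=7^-6·(≡4) mod 7; (1|7)=+1, (4|7)=+1; (−1)^{0·-6·3}·(+1)^-6·(+1)^0 = +1.
v=37: a=37^1·(≡31), b=37^4·(≡8) mod 37; (31|37)=-1, (8|37)=-1; (−1)^{1·4·18}·(-1)^4·(-1)^1 = -1.
v=19: a=19^1·(≡8), b=19^2·(≡16) mod 19; (8|19)=-1, (16|19)=+1; (−1)^{1·2·9}·(-1)^2·(+1)^1 = +1.
v=17: a=17^2·(≡10), b=17^5·(≡4) mod 17; (10|17)=-1, (4|17)=+1; (−1)^{2·5·8}·(-1)^5·(+1)^2 = -1.
v=11: a=11^-1·(≡2), b=11^2·(≡8) mod 11; (2|11)=-1, (8|11)=-1; (−1)^{-1·2·5}·(-1)^2·(-1)^-1 = -1.
v=∞: 2915341 > 0 and -11339 < 0  ⇒  (a,b)_∞ = +1.
Ram(2915341, -11339) = {11, 17, 23, 37}; no ℚ_11-point on the conic.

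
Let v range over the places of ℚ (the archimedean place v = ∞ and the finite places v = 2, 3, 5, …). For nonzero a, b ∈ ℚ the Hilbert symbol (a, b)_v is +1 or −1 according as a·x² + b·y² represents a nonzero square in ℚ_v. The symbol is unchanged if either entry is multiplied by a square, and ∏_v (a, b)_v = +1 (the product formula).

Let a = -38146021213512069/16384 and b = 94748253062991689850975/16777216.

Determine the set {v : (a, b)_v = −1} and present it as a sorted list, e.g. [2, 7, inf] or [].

[2, 31]

(a, b) ≡ (-589, 3116399) mod (ℚ^×)²; places V = {2, 3, 5, 11, 13, 19, 31, 37, ∞}.
(a,b)_13: α=6, u≡4; β=9, v≡10 (mod 13); (4|13)=+1, (10|13)=+1; sign (−1)^0·+1^9·+1^6 = +1.
(a,b)_37: α=2, u≡3; β=3, v≡35 (mod 37); (3|37)=+1, (35|37)=-1; sign (−1)^0·+1^3·-1^2 = +1.
(a,b)_11: α=2, u≡4; β=3, v≡5 (mod 11); (4|11)=+1, (5|11)=+1; sign (−1)^0·+1^3·+1^2 = +1.
(a,b)_19: α=1, u≡9; β=1, v≡3 (mod 19); (9|19)=+1, (3|19)=-1; sign (−1)^1·+1^1·-1^1 = +1.
(a,b)_2: α=-14, β=-24; u≡3, v≡7 (mod 8); ε(u)ε(v)=1·1, αω(v)=-14·0, βω(u)=-24·1; sum ≡ 1  ⇒  -1.
(a,b)_31: α=1, u≡21; β=1, v≡24 (mod 31); (21|31)=-1, (24|31)=-1; sign (−1)^1·-1^1·-1^1 = -1.
(a,b)_5: α=0, u≡4; β=2, v≡4 (mod 5); (4|5)=+1, (4|5)=+1; sign (−1)^0·+1^2·+1^0 = +1.
(a,b)_3: α=4, u≡2; β=2, v≡2 (mod 3); (2|3)=-1, (2|3)=-1; sign (−1)^0·-1^2·-1^4 = +1.
(a,b)_∞: sgn(-589)=−, sgn(3116399)=+, so +1.
Ram(-589, 3116399) = {2, 31}; no ℚ_2-point on the conic.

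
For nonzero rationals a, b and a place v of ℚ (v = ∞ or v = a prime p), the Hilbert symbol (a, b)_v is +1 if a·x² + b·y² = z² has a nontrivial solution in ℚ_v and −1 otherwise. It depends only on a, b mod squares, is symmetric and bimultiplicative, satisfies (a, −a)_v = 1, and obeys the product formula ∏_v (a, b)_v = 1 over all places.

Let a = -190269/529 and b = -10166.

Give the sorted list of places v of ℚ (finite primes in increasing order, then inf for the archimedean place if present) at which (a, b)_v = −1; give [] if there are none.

[2, 17, 23, inf]

Mod squares: a ≡ -29, b ≡ -10166. Check v ∈ {∞, 2, 3, 13, 17, 23, 29}.
v=23: a=23^-2·(≡10), b=23^1·(≡18) mod 23; (10|23)=-1, (18|23)=+1; (−1)^{-2·1·11}·(-1)^1·(+1)^-2 = -1.
v=2: v_2(a)=0, v_2(b)=1; units ≡ 3, 5 (mod 8); ε·ε+αω+βω = 1·0+0·1+1·1 ≡ 1  ⇒  (a,b)_2 = -1.
v=13: a=13^0·(≡10), b=13^1·(≡11) mod 13; (10|13)=+1, (11|13)=-1; (−1)^{0·1·6}·(+1)^1·(-1)^0 = +1.
v=17: a=17^0·(≡6), b=17^1·(≡14) mod 17; (6|17)=-1, (14|17)=-1; (−1)^{0·1·8}·(-1)^1·(-1)^0 = -1.
v=3: a=3^8·(≡1), b=3^0·(≡1) mod 3; (1|3)=+1, (1|3)=+1; (−1)^{8·0·1}·(+1)^0·(+1)^8 = +1.
v=29: a=29^1·(≡28), b=29^0·(≡13) mod 29; (28|29)=+1, (13|29)=+1; (−1)^{1·0·14}·(+1)^0·(+1)^1 = +1.
v=∞: -29 < 0 and -10166 < 0  ⇒  (a,b)_∞ = -1.
Ram(-29, -10166) = {2, 17, 23, ∞}; no ℚ_2-point on the conic.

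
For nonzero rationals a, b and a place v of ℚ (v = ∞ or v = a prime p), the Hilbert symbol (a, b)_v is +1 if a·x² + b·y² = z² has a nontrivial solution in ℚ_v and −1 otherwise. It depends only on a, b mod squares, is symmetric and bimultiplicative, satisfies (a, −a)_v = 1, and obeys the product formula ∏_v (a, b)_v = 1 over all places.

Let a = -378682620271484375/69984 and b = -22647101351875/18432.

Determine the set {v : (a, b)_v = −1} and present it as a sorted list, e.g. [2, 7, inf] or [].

Mod squares: a ≡ -2880570, b ≡ -86. Check v ∈ {∞, 2, 3, 5, 7, 11, 13, 29, 43}.
v=11: a=11^1·(≡2), b=11^2·(≡6) mod 11; (2|11)=-1, (6|11)=-1; (−1)^{1·2·5}·(-1)^2·(-1)^1 = -1.
v=2: v_2(a)=-5, v_2(b)=-11; units ≡ 3, 5 (mod 8); ε·ε+αω+βω = 1·0+-5·1+-11·1 ≡ 0  ⇒  (a,b)_2 = +1.
v=3: a=3^-7·(≡2), b=3^-2·(≡1) mod 3; (2|3)=-1, (1|3)=+1; (−1)^{-7·-2·1}·(-1)^-2·(+1)^-7 = +1.
v=29: a=29^3·(≡13), b=29^2·(≡24) mod 29; (13|29)=+1, (24|29)=+1; (−1)^{3·2·14}·(+1)^2·(+1)^3 = +1.
v=13: a=13^0·(≡10), b=13^2·(≡5) mod 13; (10|13)=+1, (5|13)=-1; (−1)^{0·2·6}·(+1)^2·(-1)^0 = +1.
v=5: a=5^9·(≡4), b=5^4·(≡1) mod 5; (4|5)=+1, (1|5)=+1; (−1)^{9·4·2}·(+1)^4·(+1)^9 = +1.
v=43: a=43^1·(≡4), b=43^1·(≡36) mod 43; (4|43)=+1, (36|43)=+1; (−1)^{1·1·21}·(+1)^1·(+1)^1 = -1.
v=7: a=7^5·(≡5), b=7^2·(≡3) mod 7; (5|7)=-1, (3|7)=-1; (−1)^{5·2·3}·(-1)^2·(-1)^5 = -1.
v=∞: -2880570 < 0 and -86 < 0  ⇒  (a,b)_∞ = -1.
|Ram(-2880570, -86)| = 4, even; anisotropic at {7, 11, 43, ∞}.

[7, 11, 43, inf]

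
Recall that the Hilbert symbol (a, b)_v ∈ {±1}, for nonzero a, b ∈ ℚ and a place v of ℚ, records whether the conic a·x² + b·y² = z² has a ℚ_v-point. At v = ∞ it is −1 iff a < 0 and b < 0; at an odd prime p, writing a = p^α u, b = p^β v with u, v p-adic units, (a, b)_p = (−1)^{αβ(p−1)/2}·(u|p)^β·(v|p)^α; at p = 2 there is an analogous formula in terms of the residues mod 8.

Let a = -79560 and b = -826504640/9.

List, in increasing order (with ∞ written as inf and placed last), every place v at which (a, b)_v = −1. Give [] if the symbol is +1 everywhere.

[31, inf]

Mod squares: a ≡ -2210, b ≡ -76415. Check v ∈ {∞, 2, 3, 5, 13, 17, 29, 31}.
v=5: a=5^1·(≡3), b=5^1·(≡3) mod 5; (3|5)=-1, (3|5)=-1; (−1)^{1·1·2}·(-1)^1·(-1)^1 = +1.
v=3: a=3^2·(≡1), b=3^-2·(≡1) mod 3; (1|3)=+1, (1|3)=+1; (−1)^{2·-2·1}·(+1)^-2·(+1)^2 = +1.
v=2: v_2(a)=3, v_2(b)=6; units ≡ 7, 1 (mod 8); ε·ε+αω+βω = 1·0+3·0+6·0 ≡ 0  ⇒  (a,b)_2 = +1.
v=∞: -2210 < 0 and -76415 < 0  ⇒  (a,b)_∞ = -1.
v=31: a=31^0·(≡17), b=31^1·(≡26) mod 31; (17|31)=-1, (26|31)=-1; (−1)^{0·1·15}·(-1)^1·(-1)^0 = -1.
v=29: a=29^0·(≡16), b=29^1·(≡6) mod 29; (16|29)=+1, (6|29)=+1; (−1)^{0·1·14}·(+1)^1·(+1)^0 = +1.
v=13: a=13^1·(≡3), b=13^2·(≡3) mod 13; (3|13)=+1, (3|13)=+1; (−1)^{1·2·6}·(+1)^2·(+1)^1 = +1.
v=17: a=17^1·(≡12), b=17^1·(≡12) mod 17; (12|17)=-1, (12|17)=-1; (−1)^{1·1·8}·(-1)^1·(-1)^1 = +1.
Ram(-2210, -76415) = {31, ∞}; no ℚ_31-point on the conic.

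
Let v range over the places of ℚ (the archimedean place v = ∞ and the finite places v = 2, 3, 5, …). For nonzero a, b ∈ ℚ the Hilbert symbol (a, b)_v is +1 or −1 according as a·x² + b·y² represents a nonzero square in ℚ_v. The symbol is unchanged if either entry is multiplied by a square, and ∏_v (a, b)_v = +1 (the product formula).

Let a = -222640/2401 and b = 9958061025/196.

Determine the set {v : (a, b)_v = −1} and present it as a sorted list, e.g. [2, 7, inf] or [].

[3, 19]

(a, b) ≡ (-115, 40641) mod (ℚ^×)²; places V = {2, 3, 5, 7, 11, 19, 23, 31, ∞}.
(a,b)_3: α=0, u≡2; β=5, v≡2 (mod 3); (2|3)=-1, (2|3)=-1; sign (−1)^0·-1^5·-1^0 = -1.
(a,b)_∞: sgn(-115)=−, sgn(40641)=+, so +1.
(a,b)_11: α=2, u≡10; β=2, v≡2 (mod 11); (10|11)=-1, (2|11)=-1; sign (−1)^0·-1^2·-1^2 = +1.
(a,b)_19: α=0, u≡3; β=1, v≡5 (mod 19); (3|19)=-1, (5|19)=+1; sign (−1)^0·-1^1·+1^0 = -1.
(a,b)_7: α=-4, u≡2; β=-2, v≡6 (mod 7); (2|7)=+1, (6|7)=-1; sign (−1)^0·+1^-2·-1^-4 = +1.
(a,b)_31: α=0, u≡9; β=1, v≡4 (mod 31); (9|31)=+1, (4|31)=+1; sign (−1)^0·+1^1·+1^0 = +1.
(a,b)_5: α=1, u≡2; β=2, v≡1 (mod 5); (2|5)=-1, (1|5)=+1; sign (−1)^0·-1^2·+1^1 = +1.
(a,b)_2: α=4, β=-2; u≡5, v≡1 (mod 8); ε(u)ε(v)=0·0, αω(v)=4·0, βω(u)=-2·1; sum ≡ 0  ⇒  +1.
(a,b)_23: α=1, u≡8; β=1, v≡21 (mod 23); (8|23)=+1, (21|23)=-1; sign (−1)^1·+1^1·-1^1 = +1.
Ram(-115, 40641) = {3, 19}; no ℚ_3-point on the conic.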